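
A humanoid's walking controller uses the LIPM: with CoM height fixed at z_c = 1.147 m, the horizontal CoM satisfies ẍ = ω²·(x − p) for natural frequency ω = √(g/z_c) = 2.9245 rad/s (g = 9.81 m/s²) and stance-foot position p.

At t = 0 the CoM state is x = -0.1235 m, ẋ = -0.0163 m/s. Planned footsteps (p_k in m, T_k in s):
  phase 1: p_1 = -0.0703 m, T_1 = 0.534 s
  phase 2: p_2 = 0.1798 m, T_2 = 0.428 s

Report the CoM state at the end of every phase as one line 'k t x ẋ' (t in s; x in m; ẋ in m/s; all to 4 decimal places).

1 0.5340 -0.2154 -0.3951
2 0.9620 -0.7844 -2.6021

phase 1: p=-0.0703, T=0.534, ωT=1.561683, cosh=2.488310, sinh=2.278527; start (x,ẋ)=(-0.123500, -0.016300) → end (x,ẋ)=(-0.215378, -0.395060)
phase 2: p=0.1798, T=0.428, ωT=1.251686, cosh=1.891127, sinh=1.605105; start (x,ẋ)=(-0.215378, -0.395060) → end (x,ẋ)=(-0.784359, -2.602125)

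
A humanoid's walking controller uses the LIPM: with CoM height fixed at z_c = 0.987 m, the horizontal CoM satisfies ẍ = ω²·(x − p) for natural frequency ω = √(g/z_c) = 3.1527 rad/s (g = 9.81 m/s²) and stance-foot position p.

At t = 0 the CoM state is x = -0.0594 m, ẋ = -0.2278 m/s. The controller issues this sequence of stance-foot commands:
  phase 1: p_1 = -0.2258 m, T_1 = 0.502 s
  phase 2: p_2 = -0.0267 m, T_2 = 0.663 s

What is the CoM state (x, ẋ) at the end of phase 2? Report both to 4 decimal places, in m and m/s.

x = 1.0120, ẋ = 3.3332

phase 1: p=-0.2258, T=0.502, ωT=1.582655, cosh=2.536647, sinh=2.331218; start (x,ẋ)=(-0.059400, -0.227800) → end (x,ẋ)=(0.027855, 0.645130)
phase 2: p=-0.0267, T=0.663, ωT=2.090240, cosh=4.105257, sinh=3.981600; start (x,ẋ)=(0.027855, 0.645130) → end (x,ẋ)=(1.012007, 3.333239)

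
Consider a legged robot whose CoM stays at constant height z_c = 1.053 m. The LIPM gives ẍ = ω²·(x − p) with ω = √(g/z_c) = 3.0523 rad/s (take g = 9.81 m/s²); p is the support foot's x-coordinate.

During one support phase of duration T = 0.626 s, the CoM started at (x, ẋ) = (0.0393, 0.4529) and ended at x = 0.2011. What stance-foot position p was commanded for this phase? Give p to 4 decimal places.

ωT = 3.0523·0.626 = 1.910740; cosh(ωT) = 3.453029, sinh(ωT) = 3.305058
x(T) = p + (x₀−p)·cosh(ωT) + (ẋ₀/ω)·sinh(ωT) ⇒ p·(1 − cosh) = x(T) − x₀·cosh − (ẋ₀/ω)·sinh
numerator   = 0.2011 − (0.0393)·3.453029 − (0.4529/3.0523)·3.305058 = -0.425008
denominator = 1 − 3.453029 = -2.453029
p = -0.425008 / -2.453029 = 0.1733

p = 0.1733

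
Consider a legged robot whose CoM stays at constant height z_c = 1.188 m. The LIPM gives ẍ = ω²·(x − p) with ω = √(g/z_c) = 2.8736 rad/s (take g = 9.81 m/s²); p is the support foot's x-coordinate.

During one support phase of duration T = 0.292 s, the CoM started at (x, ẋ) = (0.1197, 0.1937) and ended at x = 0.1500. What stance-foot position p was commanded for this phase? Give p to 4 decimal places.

ωT = 2.8736·0.292 = 0.839091; cosh(ωT) = 1.373183, sinh(ωT) = 0.941080
x(T) = p + (x₀−p)·cosh(ωT) + (ẋ₀/ω)·sinh(ωT) ⇒ p·(1 − cosh) = x(T) − x₀·cosh − (ẋ₀/ω)·sinh
numerator   = 0.1500 − (0.1197)·1.373183 − (0.1937/2.8736)·0.941080 = -0.077805
denominator = 1 − 1.373183 = -0.373183
p = -0.077805 / -0.373183 = 0.2085

p = 0.2085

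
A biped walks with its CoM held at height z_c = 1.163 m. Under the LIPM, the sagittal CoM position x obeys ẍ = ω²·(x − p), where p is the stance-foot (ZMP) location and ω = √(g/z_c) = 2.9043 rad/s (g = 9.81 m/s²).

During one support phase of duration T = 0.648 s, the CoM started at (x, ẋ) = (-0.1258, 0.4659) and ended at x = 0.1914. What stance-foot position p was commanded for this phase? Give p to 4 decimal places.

ωT = 2.9043·0.648 = 1.881986; cosh(ωT) = 3.359411, sinh(ωT) = 3.207124
x(T) = p + (x₀−p)·cosh(ωT) + (ẋ₀/ω)·sinh(ωT) ⇒ p·(1 − cosh) = x(T) − x₀·cosh − (ẋ₀/ω)·sinh
numerator   = 0.1914 − (-0.1258)·3.359411 − (0.4659/2.9043)·3.207124 = 0.099536
denominator = 1 − 3.359411 = -2.359411
p = 0.099536 / -2.359411 = -0.0422

p = -0.0422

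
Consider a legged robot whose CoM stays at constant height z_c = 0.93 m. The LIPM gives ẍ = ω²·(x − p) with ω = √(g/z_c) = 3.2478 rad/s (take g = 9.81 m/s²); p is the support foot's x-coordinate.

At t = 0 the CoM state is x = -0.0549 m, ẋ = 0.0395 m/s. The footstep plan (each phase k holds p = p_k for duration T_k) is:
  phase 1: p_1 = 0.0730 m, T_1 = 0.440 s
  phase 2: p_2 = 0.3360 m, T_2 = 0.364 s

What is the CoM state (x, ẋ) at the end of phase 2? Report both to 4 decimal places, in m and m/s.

phase 1: p=0.0730, T=0.440, ωT=1.429032, cosh=2.207098, sinh=1.967558; start (x,ẋ)=(-0.054900, 0.039500) → end (x,ẋ)=(-0.185358, -0.730131)
phase 2: p=0.3360, T=0.364, ωT=1.182199, cosh=1.784071, sinh=1.477468; start (x,ẋ)=(-0.185358, -0.730131) → end (x,ẋ)=(-0.926287, -3.804353)

x = -0.9263, ẋ = -3.8044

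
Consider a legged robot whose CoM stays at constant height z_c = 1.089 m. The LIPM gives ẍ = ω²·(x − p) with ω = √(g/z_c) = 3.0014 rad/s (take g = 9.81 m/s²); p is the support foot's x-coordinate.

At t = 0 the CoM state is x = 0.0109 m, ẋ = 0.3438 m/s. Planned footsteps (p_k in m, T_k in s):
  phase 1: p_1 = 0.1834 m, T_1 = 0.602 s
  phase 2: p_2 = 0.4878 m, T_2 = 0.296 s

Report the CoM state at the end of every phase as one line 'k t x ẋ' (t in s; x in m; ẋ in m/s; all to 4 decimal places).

1 0.6020 -0.0167 -0.4590
2 0.8980 -0.3837 -2.1816

phase 1: p=0.1834, T=0.602, ωT=1.806843, cosh=3.127679, sinh=2.963507; start (x,ẋ)=(0.010900, 0.343800) → end (x,ẋ)=(-0.016665, -0.459035)
phase 2: p=0.4878, T=0.296, ωT=0.888414, cosh=1.421289, sinh=1.009982; start (x,ẋ)=(-0.016665, -0.459035) → end (x,ẋ)=(-0.383658, -2.181637)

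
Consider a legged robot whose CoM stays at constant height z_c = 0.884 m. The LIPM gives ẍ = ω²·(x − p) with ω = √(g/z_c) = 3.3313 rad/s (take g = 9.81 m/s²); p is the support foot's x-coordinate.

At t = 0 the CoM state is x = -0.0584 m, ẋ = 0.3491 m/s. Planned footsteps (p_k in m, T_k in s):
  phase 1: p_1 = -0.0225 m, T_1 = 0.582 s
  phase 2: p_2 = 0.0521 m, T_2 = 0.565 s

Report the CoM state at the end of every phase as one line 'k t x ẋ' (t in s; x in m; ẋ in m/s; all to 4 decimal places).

phase 1: p=-0.0225, T=0.582, ωT=1.938817, cosh=3.547197, sinh=3.403323; start (x,ẋ)=(-0.058400, 0.349100) → end (x,ẋ)=(0.206803, 0.831311)
phase 2: p=0.0521, T=0.565, ωT=1.882184, cosh=3.360047, sinh=3.207790; start (x,ẋ)=(0.206803, 0.831311) → end (x,ẋ)=(1.372399, 4.446419)

1 0.5820 0.2068 0.8313
2 1.1470 1.3724 4.4464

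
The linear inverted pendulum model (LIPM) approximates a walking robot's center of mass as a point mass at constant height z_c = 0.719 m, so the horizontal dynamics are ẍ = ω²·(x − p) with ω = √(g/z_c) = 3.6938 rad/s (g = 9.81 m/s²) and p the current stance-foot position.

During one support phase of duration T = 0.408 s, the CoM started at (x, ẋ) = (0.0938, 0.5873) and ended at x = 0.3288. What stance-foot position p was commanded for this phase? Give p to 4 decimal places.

ωT = 3.6938·0.408 = 1.507070; cosh(ωT) = 2.367523, sinh(ωT) = 2.145965
x(T) = p + (x₀−p)·cosh(ωT) + (ẋ₀/ω)·sinh(ωT) ⇒ p·(1 − cosh) = x(T) − x₀·cosh − (ẋ₀/ω)·sinh
numerator   = 0.3288 − (0.0938)·2.367523 − (0.5873/3.6938)·2.145965 = -0.234474
denominator = 1 − 2.367523 = -1.367523
p = -0.234474 / -1.367523 = 0.1715

p = 0.1715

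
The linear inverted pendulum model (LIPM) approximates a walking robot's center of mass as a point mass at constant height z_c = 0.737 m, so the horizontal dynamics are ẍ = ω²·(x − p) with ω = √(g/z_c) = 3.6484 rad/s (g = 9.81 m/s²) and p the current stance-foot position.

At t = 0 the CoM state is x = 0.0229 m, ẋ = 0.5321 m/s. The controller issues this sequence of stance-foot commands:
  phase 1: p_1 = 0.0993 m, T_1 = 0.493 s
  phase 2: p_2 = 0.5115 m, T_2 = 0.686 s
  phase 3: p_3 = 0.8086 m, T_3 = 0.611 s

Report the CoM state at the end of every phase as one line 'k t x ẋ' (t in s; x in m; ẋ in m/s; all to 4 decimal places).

1 0.4930 0.2907 0.8325
2 1.1790 0.5380 0.2309
3 1.7900 -0.1723 -3.4476

phase 1: p=0.0993, T=0.493, ωT=1.798661, cosh=3.103537, sinh=2.938017; start (x,ẋ)=(0.022900, 0.532100) → end (x,ẋ)=(0.290684, 0.832456)
phase 2: p=0.5115, T=0.686, ωT=2.502802, cosh=6.149269, sinh=6.067413; start (x,ẋ)=(0.290684, 0.832456) → end (x,ẋ)=(0.538046, 0.230936)
phase 3: p=0.8086, T=0.611, ωT=2.229172, cosh=4.699895, sinh=4.592278; start (x,ẋ)=(0.538046, 0.230936) → end (x,ẋ)=(-0.172294, -3.447611)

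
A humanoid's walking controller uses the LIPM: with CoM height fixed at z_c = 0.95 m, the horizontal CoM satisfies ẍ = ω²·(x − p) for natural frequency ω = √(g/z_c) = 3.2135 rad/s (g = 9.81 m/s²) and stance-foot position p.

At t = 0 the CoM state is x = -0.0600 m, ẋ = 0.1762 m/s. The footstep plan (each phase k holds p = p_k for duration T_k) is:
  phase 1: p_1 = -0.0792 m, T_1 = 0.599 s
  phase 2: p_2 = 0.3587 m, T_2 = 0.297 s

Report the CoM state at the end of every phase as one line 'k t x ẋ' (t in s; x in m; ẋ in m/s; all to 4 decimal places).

phase 1: p=-0.0792, T=0.599, ωT=1.924886, cosh=3.500131, sinh=3.354239; start (x,ẋ)=(-0.060000, 0.176200) → end (x,ẋ)=(0.171919, 0.823677)
phase 2: p=0.3587, T=0.297, ωT=0.954409, cosh=1.491088, sinh=1.106049; start (x,ẋ)=(0.171919, 0.823677) → end (x,ẋ)=(0.363694, 0.564303)

1 0.5990 0.1719 0.8237
2 0.8960 0.3637 0.5643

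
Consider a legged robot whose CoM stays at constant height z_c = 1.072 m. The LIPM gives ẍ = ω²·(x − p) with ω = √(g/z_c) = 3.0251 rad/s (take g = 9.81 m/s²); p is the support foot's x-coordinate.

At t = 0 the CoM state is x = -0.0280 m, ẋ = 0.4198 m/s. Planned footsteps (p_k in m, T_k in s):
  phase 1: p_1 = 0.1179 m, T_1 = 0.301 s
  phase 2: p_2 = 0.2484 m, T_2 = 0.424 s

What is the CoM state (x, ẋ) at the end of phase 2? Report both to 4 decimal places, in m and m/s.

x = -0.0528, ẋ = -0.7057

phase 1: p=0.1179, T=0.301, ωT=0.910555, cosh=1.444001, sinh=1.041701; start (x,ẋ)=(-0.028000, 0.419800) → end (x,ẋ)=(0.051779, 0.146425)
phase 2: p=0.2484, T=0.424, ωT=1.282642, cosh=1.941730, sinh=1.664426; start (x,ẋ)=(0.051779, 0.146425) → end (x,ẋ)=(-0.052821, -0.705679)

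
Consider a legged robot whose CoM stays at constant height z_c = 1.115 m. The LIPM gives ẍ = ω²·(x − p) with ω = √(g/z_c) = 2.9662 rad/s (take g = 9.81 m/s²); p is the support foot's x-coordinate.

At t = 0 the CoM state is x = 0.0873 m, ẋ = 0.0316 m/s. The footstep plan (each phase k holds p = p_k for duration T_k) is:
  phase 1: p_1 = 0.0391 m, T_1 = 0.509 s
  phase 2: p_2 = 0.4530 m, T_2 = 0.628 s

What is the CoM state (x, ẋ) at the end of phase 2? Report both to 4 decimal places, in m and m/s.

x = -0.0537, ẋ = -1.3161

phase 1: p=0.0391, T=0.509, ωT=1.509796, cosh=2.373381, sinh=2.152426; start (x,ẋ)=(0.087300, 0.031600) → end (x,ẋ)=(0.176428, 0.382733)
phase 2: p=0.4530, T=0.628, ωT=1.862774, cosh=3.298410, sinh=3.143168; start (x,ẋ)=(0.176428, 0.382733) → end (x,ẋ)=(-0.053682, -1.316149)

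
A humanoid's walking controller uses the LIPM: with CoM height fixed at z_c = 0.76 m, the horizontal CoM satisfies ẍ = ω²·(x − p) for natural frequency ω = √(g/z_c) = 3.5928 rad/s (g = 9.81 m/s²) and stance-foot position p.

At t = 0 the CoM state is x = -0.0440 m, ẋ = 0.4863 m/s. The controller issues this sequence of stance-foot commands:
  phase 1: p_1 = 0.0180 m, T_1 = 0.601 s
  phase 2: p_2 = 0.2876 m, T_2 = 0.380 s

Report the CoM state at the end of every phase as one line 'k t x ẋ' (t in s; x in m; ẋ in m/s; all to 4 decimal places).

phase 1: p=0.0180, T=0.601, ωT=2.159273, cosh=4.390122, sinh=4.274713; start (x,ẋ)=(-0.044000, 0.486300) → end (x,ẋ)=(0.324412, 1.182709)
phase 2: p=0.2876, T=0.380, ωT=1.365264, cosh=2.086035, sinh=1.830722; start (x,ẋ)=(0.324412, 1.182709) → end (x,ẋ)=(0.967044, 2.709300)

1 0.6010 0.3244 1.1827
2 0.9810 0.9670 2.7093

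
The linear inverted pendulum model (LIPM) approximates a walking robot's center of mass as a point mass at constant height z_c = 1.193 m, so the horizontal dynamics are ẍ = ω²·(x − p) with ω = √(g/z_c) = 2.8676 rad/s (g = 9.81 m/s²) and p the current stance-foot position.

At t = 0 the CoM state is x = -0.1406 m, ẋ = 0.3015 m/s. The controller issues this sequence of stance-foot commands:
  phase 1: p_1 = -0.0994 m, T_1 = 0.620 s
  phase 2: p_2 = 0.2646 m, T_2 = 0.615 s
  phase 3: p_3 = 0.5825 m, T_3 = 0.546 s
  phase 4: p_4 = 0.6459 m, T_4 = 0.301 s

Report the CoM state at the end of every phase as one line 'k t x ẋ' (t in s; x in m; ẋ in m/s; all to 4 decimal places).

phase 1: p=-0.0994, T=0.620, ωT=1.777912, cosh=3.043239, sinh=2.874249; start (x,ẋ)=(-0.140600, 0.301500) → end (x,ẋ)=(0.077418, 0.577958)
phase 2: p=0.2646, T=0.615, ωT=1.763574, cosh=3.002340, sinh=2.830909; start (x,ẋ)=(0.077418, 0.577958) → end (x,ẋ)=(0.273178, 0.215696)
phase 3: p=0.5825, T=0.546, ωT=1.565710, cosh=2.497505, sinh=2.288565; start (x,ẋ)=(0.273178, 0.215696) → end (x,ẋ)=(-0.017891, -1.491283)
phase 4: p=0.6459, T=0.301, ωT=0.863148, cosh=1.396221, sinh=0.974389; start (x,ẋ)=(-0.017891, -1.491283) → end (x,ẋ)=(-0.787627, -3.936900)

1 0.6200 0.0774 0.5780
2 1.2350 0.2732 0.2157
3 1.7810 -0.0179 -1.4913
4 2.0820 -0.7876 -3.9369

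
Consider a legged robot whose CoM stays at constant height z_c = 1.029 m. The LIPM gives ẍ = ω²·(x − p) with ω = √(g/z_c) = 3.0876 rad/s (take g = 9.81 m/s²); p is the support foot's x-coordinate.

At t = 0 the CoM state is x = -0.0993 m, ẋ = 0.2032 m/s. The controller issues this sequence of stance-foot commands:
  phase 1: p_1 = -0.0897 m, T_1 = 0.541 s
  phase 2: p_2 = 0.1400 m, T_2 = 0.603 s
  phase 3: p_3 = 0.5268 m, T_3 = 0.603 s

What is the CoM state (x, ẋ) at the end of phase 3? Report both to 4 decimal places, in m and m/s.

phase 1: p=-0.0897, T=0.541, ωT=1.670392, cosh=2.751211, sinh=2.563038; start (x,ẋ)=(-0.099300, 0.203200) → end (x,ẋ)=(0.052566, 0.483075)
phase 2: p=0.1400, T=0.603, ωT=1.861823, cosh=3.295423, sinh=3.140034; start (x,ẋ)=(0.052566, 0.483075) → end (x,ẋ)=(0.343147, 0.744250)
phase 3: p=0.5268, T=0.603, ωT=1.861823, cosh=3.295423, sinh=3.140034; start (x,ẋ)=(0.343147, 0.744250) → end (x,ẋ)=(0.678475, 0.672072)

x = 0.6785, ẋ = 0.6721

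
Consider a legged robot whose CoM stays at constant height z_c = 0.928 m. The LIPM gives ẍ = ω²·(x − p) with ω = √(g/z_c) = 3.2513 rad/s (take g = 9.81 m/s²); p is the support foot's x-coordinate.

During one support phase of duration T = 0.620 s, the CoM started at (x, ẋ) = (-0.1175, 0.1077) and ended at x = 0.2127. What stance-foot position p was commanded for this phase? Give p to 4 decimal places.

p = -0.1913

ωT = 3.2513·0.620 = 2.015806; cosh(ωT) = 3.819994, sinh(ωT) = 3.686781
x(T) = p + (x₀−p)·cosh(ωT) + (ẋ₀/ω)·sinh(ωT) ⇒ p·(1 − cosh) = x(T) − x₀·cosh − (ẋ₀/ω)·sinh
numerator   = 0.2127 − (-0.1175)·3.819994 − (0.1077/3.2513)·3.686781 = 0.539424
denominator = 1 − 3.819994 = -2.819994
p = 0.539424 / -2.819994 = -0.1913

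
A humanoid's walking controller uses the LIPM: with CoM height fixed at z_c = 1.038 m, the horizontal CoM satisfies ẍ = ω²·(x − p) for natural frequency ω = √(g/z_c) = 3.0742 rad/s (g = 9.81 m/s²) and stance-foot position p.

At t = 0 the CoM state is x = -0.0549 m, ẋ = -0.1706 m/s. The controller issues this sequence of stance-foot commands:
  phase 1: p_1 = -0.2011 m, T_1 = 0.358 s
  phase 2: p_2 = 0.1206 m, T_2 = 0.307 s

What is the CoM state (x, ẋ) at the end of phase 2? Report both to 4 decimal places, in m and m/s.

x = 0.0080, ẋ = -0.0414

phase 1: p=-0.2011, T=0.358, ωT=1.100564, cosh=1.669272, sinh=1.336588; start (x,ẋ)=(-0.054900, -0.170600) → end (x,ẋ)=(-0.031225, 0.315949)
phase 2: p=0.1206, T=0.307, ωT=0.943779, cosh=1.479415, sinh=1.090260; start (x,ẋ)=(-0.031225, 0.315949) → end (x,ẋ)=(0.008038, -0.041450)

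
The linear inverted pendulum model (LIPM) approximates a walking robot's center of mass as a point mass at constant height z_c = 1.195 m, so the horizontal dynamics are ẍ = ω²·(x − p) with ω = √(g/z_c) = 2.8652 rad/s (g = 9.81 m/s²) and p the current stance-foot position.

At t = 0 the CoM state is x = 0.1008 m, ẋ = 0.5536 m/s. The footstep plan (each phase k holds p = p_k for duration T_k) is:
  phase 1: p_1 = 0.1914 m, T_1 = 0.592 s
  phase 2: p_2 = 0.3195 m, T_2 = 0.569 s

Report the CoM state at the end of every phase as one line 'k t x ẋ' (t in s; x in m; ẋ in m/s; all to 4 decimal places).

phase 1: p=0.1914, T=0.592, ωT=1.696198, cosh=2.818278, sinh=2.634899; start (x,ẋ)=(0.100800, 0.553600) → end (x,ẋ)=(0.445166, 0.876213)
phase 2: p=0.3195, T=0.569, ωT=1.630299, cosh=2.650636, sinh=2.454764; start (x,ẋ)=(0.445166, 0.876213) → end (x,ẋ)=(1.403292, 3.206382)

1 0.5920 0.4452 0.8762
2 1.1610 1.4033 3.2064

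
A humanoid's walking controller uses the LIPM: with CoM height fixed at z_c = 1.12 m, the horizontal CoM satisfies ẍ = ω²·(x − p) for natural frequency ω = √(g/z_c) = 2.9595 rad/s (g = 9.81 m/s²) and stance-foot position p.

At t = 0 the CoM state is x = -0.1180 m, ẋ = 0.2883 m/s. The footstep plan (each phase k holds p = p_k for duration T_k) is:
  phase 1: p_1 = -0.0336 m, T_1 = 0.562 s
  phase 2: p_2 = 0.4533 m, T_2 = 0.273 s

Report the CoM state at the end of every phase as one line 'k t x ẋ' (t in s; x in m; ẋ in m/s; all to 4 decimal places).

phase 1: p=-0.0336, T=0.562, ωT=1.663239, cosh=2.732949, sinh=2.543425; start (x,ẋ)=(-0.118000, 0.288300) → end (x,ẋ)=(-0.016493, 0.152608)
phase 2: p=0.4533, T=0.273, ωT=0.807944, cosh=1.344532, sinh=0.898758; start (x,ẋ)=(-0.016493, 0.152608) → end (x,ẋ)=(-0.132007, -1.044404)

1 0.5620 -0.0165 0.1526
2 0.8350 -0.1320 -1.0444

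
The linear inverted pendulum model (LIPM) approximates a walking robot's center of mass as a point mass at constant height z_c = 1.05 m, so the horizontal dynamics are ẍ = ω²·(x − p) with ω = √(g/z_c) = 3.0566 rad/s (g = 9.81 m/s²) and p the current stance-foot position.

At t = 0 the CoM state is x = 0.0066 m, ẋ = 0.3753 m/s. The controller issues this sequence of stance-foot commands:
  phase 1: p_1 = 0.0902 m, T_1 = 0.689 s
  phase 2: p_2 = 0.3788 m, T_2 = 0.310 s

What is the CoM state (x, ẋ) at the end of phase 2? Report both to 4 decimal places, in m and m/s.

phase 1: p=0.0902, T=0.689, ωT=2.105997, cosh=4.168509, sinh=4.046784; start (x,ẋ)=(0.006600, 0.375300) → end (x,ẋ)=(0.238591, 0.530359)
phase 2: p=0.3788, T=0.310, ωT=0.947546, cosh=1.483532, sinh=1.095840; start (x,ẋ)=(0.238591, 0.530359) → end (x,ẋ)=(0.360938, 0.317168)

x = 0.3609, ẋ = 0.3172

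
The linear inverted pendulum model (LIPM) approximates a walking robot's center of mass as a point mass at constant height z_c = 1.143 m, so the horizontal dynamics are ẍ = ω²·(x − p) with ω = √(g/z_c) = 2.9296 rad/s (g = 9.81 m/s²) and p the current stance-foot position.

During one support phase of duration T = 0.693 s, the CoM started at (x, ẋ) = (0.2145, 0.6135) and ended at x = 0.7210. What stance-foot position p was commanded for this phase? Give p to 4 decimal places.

ωT = 2.9296·0.693 = 2.030213; cosh(ωT) = 3.873507, sinh(ωT) = 3.742200
x(T) = p + (x₀−p)·cosh(ωT) + (ẋ₀/ω)·sinh(ωT) ⇒ p·(1 − cosh) = x(T) − x₀·cosh − (ẋ₀/ω)·sinh
numerator   = 0.7210 − (0.2145)·3.873507 − (0.6135/2.9296)·3.742200 = -0.893537
denominator = 1 − 3.873507 = -2.873507
p = -0.893537 / -2.873507 = 0.3110

p = 0.3110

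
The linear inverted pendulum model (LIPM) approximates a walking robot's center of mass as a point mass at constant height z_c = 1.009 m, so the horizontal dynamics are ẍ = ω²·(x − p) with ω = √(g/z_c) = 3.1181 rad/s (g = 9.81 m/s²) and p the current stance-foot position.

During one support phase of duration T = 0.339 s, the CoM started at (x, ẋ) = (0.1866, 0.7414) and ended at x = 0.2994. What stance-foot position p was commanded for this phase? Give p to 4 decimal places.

p = 0.4935

ωT = 3.1181·0.339 = 1.057036; cosh(ωT) = 1.612656, sinh(ωT) = 1.265172
x(T) = p + (x₀−p)·cosh(ωT) + (ẋ₀/ω)·sinh(ωT) ⇒ p·(1 − cosh) = x(T) − x₀·cosh − (ẋ₀/ω)·sinh
numerator   = 0.2994 − (0.1866)·1.612656 − (0.7414/3.1181)·1.265172 = -0.302345
denominator = 1 − 1.612656 = -0.612656
p = -0.302345 / -0.612656 = 0.4935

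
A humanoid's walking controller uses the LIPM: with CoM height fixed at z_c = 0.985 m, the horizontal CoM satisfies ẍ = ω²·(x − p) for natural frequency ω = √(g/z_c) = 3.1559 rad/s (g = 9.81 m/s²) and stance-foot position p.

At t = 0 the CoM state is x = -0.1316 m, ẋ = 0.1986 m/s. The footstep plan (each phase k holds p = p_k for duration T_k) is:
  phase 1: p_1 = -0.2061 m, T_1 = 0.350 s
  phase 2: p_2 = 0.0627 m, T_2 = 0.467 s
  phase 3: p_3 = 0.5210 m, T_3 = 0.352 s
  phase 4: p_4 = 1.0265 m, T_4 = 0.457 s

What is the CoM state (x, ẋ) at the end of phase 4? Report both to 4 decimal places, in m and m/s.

phase 1: p=-0.2061, T=0.350, ωT=1.104565, cosh=1.674633, sinh=1.343278; start (x,ẋ)=(-0.131600, 0.198600) → end (x,ẋ)=(0.003192, 0.648406)
phase 2: p=0.0627, T=0.467, ωT=1.473805, cosh=2.297435, sinh=2.068382; start (x,ẋ)=(0.003192, 0.648406) → end (x,ẋ)=(0.350952, 1.101229)
phase 3: p=0.5210, T=0.352, ωT=1.110877, cosh=1.683145, sinh=1.353875; start (x,ẋ)=(0.350952, 1.101229) → end (x,ẋ)=(0.707209, 1.126963)
phase 4: p=1.0265, T=0.457, ωT=1.442246, cosh=2.233292, sinh=1.996896; start (x,ẋ)=(0.707209, 1.126963) → end (x,ẋ)=(1.026516, 0.504664)

x = 1.0265, ẋ = 0.5047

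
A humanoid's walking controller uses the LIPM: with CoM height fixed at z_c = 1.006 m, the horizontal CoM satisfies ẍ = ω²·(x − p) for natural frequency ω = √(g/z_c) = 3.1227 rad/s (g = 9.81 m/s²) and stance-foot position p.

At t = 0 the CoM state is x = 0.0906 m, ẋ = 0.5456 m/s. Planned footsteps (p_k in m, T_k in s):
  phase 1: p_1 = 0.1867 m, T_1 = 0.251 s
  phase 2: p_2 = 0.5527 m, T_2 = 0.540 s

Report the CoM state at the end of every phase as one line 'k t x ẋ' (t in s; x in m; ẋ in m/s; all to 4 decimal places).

1 0.2510 0.2109 0.4619
2 0.7910 -0.0159 -1.4925

phase 1: p=0.1867, T=0.251, ωT=0.783798, cosh=1.323221, sinh=0.866552; start (x,ẋ)=(0.090600, 0.545600) → end (x,ẋ)=(0.210943, 0.461904)
phase 2: p=0.5527, T=0.540, ωT=1.686258, cosh=2.792225, sinh=2.607014; start (x,ẋ)=(0.210943, 0.461904) → end (x,ẋ)=(-0.015938, -1.492476)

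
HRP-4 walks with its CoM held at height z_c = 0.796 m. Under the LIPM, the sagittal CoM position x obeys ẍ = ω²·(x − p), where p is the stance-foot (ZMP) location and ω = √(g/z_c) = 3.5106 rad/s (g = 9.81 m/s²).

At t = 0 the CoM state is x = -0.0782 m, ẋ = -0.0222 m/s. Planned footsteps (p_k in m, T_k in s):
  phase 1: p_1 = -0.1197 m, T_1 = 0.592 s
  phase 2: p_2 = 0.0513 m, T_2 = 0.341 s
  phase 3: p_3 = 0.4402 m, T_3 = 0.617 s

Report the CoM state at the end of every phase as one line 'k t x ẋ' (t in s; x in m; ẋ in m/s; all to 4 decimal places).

1 0.5920 0.0238 0.4829
2 0.9330 0.2086 0.7272
3 1.5500 0.3083 -0.2864

phase 1: p=-0.1197, T=0.592, ωT=2.078275, cosh=4.057910, sinh=3.932764; start (x,ẋ)=(-0.078200, -0.022200) → end (x,ẋ)=(0.023834, 0.482878)
phase 2: p=0.0513, T=0.341, ωT=1.197115, cosh=1.806308, sinh=1.504243; start (x,ẋ)=(0.023834, 0.482878) → end (x,ẋ)=(0.208594, 0.727183)
phase 3: p=0.4402, T=0.617, ωT=2.166040, cosh=4.419151, sinh=4.304520; start (x,ẋ)=(0.208594, 0.727183) → end (x,ẋ)=(0.308333, -0.286372)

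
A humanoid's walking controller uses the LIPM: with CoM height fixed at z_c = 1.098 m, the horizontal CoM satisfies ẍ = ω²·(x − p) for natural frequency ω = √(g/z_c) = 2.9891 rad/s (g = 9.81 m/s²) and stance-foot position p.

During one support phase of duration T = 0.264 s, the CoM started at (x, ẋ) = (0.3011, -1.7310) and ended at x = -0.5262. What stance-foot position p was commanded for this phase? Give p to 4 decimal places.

ωT = 2.9891·0.264 = 0.789122; cosh(ωT) = 1.327853, sinh(ωT) = 0.873610
x(T) = p + (x₀−p)·cosh(ωT) + (ẋ₀/ω)·sinh(ωT) ⇒ p·(1 − cosh) = x(T) − x₀·cosh − (ẋ₀/ω)·sinh
numerator   = -0.5262 − (0.3011)·1.327853 − (-1.7310/2.9891)·0.873610 = -0.420105
denominator = 1 − 1.327853 = -0.327853
p = -0.420105 / -0.327853 = 1.2814

p = 1.2814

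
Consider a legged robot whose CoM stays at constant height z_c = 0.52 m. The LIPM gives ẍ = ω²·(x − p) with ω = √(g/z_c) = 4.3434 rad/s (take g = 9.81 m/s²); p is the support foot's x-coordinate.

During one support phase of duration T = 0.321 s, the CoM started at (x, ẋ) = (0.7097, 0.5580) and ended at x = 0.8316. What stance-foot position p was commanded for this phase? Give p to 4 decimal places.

ωT = 4.3434·0.321 = 1.394231; cosh(ωT) = 2.139949, sinh(ωT) = 1.891925
x(T) = p + (x₀−p)·cosh(ωT) + (ẋ₀/ω)·sinh(ωT) ⇒ p·(1 − cosh) = x(T) − x₀·cosh − (ẋ₀/ω)·sinh
numerator   = 0.8316 − (0.7097)·2.139949 − (0.5580/4.3434)·1.891925 = -0.930179
denominator = 1 − 2.139949 = -1.139949
p = -0.930179 / -1.139949 = 0.8160

p = 0.8160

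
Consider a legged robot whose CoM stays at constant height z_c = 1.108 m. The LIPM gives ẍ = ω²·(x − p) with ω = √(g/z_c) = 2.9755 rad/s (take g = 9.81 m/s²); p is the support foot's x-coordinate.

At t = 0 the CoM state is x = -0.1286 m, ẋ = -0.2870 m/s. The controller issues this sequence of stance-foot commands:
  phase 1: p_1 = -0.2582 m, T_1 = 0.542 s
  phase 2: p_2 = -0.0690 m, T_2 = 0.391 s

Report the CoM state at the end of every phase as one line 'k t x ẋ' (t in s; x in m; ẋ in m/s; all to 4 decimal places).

1 0.5420 -0.1525 0.1803
2 0.9330 -0.1282 -0.0422

phase 1: p=-0.2582, T=0.542, ωT=1.612721, cosh=2.607893, sinh=2.408549; start (x,ẋ)=(-0.128600, -0.287000) → end (x,ẋ)=(-0.152532, 0.180331)
phase 2: p=-0.0690, T=0.391, ωT=1.163420, cosh=1.756639, sinh=1.444224; start (x,ẋ)=(-0.152532, 0.180331) → end (x,ẋ)=(-0.128208, -0.042185)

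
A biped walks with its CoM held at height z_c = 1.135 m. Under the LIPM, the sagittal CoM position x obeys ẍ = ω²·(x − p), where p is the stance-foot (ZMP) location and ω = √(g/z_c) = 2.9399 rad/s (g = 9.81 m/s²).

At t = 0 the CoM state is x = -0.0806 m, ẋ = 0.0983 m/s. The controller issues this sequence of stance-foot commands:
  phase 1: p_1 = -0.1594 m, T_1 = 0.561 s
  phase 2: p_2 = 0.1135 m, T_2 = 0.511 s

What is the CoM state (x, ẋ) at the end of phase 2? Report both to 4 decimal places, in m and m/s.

phase 1: p=-0.1594, T=0.561, ωT=1.649284, cosh=2.697720, sinh=2.505532; start (x,ẋ)=(-0.080600, 0.098300) → end (x,ẋ)=(0.136957, 0.845628)
phase 2: p=0.1135, T=0.511, ωT=1.502289, cosh=2.357289, sinh=2.134669; start (x,ẋ)=(0.136957, 0.845628) → end (x,ẋ)=(0.782807, 2.140597)

x = 0.7828, ẋ = 2.1406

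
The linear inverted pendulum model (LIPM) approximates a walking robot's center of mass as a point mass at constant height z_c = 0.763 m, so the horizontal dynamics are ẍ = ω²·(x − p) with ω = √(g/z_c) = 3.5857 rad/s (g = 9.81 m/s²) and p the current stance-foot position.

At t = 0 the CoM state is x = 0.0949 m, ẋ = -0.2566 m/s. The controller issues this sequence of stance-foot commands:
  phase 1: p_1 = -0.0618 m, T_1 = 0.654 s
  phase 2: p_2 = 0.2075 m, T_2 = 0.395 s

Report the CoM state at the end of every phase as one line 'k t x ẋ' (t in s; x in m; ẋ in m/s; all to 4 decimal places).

phase 1: p=-0.0618, T=0.654, ωT=2.345048, cosh=5.264807, sinh=5.168964; start (x,ẋ)=(0.094900, -0.256600) → end (x,ẋ)=(0.393294, 1.553384)
phase 2: p=0.2075, T=0.395, ωT=1.416352, cosh=2.182326, sinh=1.939728; start (x,ẋ)=(0.393294, 1.553384) → end (x,ẋ)=(1.453284, 4.682237)

1 0.6540 0.3933 1.5534
2 1.0490 1.4533 4.6822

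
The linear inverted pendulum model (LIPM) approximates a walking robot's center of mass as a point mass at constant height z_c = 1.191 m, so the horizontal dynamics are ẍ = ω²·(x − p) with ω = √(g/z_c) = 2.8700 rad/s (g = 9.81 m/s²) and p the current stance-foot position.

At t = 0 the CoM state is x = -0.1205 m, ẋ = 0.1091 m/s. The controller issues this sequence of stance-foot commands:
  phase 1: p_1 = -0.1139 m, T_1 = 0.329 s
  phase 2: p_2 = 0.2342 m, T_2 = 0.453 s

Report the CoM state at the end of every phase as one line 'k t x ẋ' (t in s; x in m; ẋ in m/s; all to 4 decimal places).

phase 1: p=-0.1139, T=0.329, ωT=0.944230, cosh=1.479906, sinh=1.090927; start (x,ẋ)=(-0.120500, 0.109100) → end (x,ẋ)=(-0.082197, 0.140793)
phase 2: p=0.2342, T=0.453, ωT=1.300110, cosh=1.971101, sinh=1.698599; start (x,ẋ)=(-0.082197, 0.140793) → end (x,ẋ)=(-0.306122, -1.264911)

1 0.3290 -0.0822 0.1408
2 0.7820 -0.3061 -1.2649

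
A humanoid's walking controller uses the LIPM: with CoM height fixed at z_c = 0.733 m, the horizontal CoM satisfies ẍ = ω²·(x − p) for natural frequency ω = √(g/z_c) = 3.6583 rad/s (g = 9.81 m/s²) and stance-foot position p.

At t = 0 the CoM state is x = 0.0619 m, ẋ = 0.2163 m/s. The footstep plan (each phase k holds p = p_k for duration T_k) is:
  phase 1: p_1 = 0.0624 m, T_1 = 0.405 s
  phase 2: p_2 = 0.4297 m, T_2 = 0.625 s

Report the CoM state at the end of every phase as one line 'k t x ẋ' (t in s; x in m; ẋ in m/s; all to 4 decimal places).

phase 1: p=0.0624, T=0.405, ωT=1.481612, cosh=2.313651, sinh=2.086380; start (x,ẋ)=(0.061900, 0.216300) → end (x,ẋ)=(0.184602, 0.496626)
phase 2: p=0.4297, T=0.625, ωT=2.286437, cosh=4.970724, sinh=4.869096; start (x,ẋ)=(0.184602, 0.496626) → end (x,ẋ)=(-0.127618, -1.897242)

1 0.4050 0.1846 0.4966
2 1.0300 -0.1276 -1.8972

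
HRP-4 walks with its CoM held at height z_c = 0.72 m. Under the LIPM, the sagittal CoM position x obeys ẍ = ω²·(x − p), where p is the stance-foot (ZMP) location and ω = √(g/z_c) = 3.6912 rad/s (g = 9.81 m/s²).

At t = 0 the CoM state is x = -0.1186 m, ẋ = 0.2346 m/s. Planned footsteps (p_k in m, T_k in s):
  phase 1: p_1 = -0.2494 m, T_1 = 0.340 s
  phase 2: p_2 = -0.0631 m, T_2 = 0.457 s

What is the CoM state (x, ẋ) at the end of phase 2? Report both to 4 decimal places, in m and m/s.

x = 1.2599, ẋ = 4.9975

phase 1: p=-0.2494, T=0.340, ωT=1.255008, cosh=1.896470, sinh=1.611396; start (x,ẋ)=(-0.118600, 0.234600) → end (x,ẋ)=(0.101073, 1.222908)
phase 2: p=-0.0631, T=0.457, ωT=1.686878, cosh=2.793843, sinh=2.608747; start (x,ẋ)=(0.101073, 1.222908) → end (x,ẋ)=(1.259861, 4.997504)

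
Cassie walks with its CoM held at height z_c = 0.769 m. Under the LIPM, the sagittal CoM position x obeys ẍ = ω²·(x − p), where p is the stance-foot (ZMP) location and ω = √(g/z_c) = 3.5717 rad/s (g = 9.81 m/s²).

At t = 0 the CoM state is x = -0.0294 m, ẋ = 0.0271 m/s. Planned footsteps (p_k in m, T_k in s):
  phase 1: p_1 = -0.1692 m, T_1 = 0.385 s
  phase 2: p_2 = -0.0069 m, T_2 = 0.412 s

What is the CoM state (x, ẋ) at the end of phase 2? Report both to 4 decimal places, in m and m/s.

phase 1: p=-0.1692, T=0.385, ωT=1.375104, cosh=2.104152, sinh=1.851338; start (x,ẋ)=(-0.029400, 0.027100) → end (x,ẋ)=(0.139007, 0.981440)
phase 2: p=-0.0069, T=0.412, ωT=1.471540, cosh=2.292756, sinh=2.063184; start (x,ẋ)=(0.139007, 0.981440) → end (x,ẋ)=(0.894556, 3.325403)

x = 0.8946, ẋ = 3.3254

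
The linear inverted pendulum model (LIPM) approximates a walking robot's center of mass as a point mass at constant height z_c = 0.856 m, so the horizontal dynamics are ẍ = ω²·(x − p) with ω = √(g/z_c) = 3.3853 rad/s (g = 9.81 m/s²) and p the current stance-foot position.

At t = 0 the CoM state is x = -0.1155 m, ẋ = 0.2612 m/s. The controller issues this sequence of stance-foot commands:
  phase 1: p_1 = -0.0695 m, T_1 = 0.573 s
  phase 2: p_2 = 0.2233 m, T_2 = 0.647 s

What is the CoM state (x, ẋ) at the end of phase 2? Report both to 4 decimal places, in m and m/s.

phase 1: p=-0.0695, T=0.573, ωT=1.939777, cosh=3.550467, sinh=3.406731; start (x,ẋ)=(-0.115500, 0.261200) → end (x,ẋ)=(0.030032, 0.396873)
phase 2: p=0.2233, T=0.647, ωT=2.190289, cosh=4.524841, sinh=4.412956; start (x,ẋ)=(0.030032, 0.396873) → end (x,ẋ)=(-0.133857, -1.091478)

x = -0.1339, ẋ = -1.0915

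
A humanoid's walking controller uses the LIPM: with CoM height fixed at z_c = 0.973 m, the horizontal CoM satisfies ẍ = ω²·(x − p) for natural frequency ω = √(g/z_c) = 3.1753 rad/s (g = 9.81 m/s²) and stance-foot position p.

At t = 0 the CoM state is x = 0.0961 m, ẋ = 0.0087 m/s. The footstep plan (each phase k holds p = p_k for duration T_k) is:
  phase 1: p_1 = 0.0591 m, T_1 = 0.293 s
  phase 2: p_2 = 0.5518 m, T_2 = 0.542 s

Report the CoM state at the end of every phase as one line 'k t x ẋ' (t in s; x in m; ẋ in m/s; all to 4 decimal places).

phase 1: p=0.0591, T=0.293, ωT=0.930363, cosh=1.464920, sinh=1.070509; start (x,ẋ)=(0.096100, 0.008700) → end (x,ẋ)=(0.116235, 0.138515)
phase 2: p=0.5518, T=0.542, ωT=1.721013, cosh=2.884536, sinh=2.705651; start (x,ẋ)=(0.116235, 0.138515) → end (x,ẋ)=(-0.586575, -3.342497)

1 0.2930 0.1162 0.1385
2 0.8350 -0.5866 -3.3425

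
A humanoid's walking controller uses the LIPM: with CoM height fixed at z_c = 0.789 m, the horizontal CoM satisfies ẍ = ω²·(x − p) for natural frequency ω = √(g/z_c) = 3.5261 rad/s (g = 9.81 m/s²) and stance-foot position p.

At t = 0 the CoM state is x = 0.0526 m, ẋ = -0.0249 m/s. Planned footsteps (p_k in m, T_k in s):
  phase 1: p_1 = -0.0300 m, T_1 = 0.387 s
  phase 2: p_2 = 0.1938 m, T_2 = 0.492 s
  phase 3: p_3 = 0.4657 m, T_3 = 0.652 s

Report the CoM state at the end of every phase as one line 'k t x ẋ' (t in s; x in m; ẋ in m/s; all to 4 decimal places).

phase 1: p=-0.0300, T=0.387, ωT=1.364601, cosh=2.084821, sinh=1.829339; start (x,ẋ)=(0.052600, -0.024900) → end (x,ẋ)=(0.129288, 0.480894)
phase 2: p=0.1938, T=0.492, ωT=1.734841, cosh=2.922228, sinh=2.745800; start (x,ẋ)=(0.129288, 0.480894) → end (x,ẋ)=(0.379757, 0.780679)
phase 3: p=0.4657, T=0.652, ωT=2.299017, cosh=5.032371, sinh=4.932014; start (x,ẋ)=(0.379757, 0.780679) → end (x,ẋ)=(1.125151, 2.434049)

1 0.3870 0.1293 0.4809
2 0.8790 0.3798 0.7807
3 1.5310 1.1252 2.4340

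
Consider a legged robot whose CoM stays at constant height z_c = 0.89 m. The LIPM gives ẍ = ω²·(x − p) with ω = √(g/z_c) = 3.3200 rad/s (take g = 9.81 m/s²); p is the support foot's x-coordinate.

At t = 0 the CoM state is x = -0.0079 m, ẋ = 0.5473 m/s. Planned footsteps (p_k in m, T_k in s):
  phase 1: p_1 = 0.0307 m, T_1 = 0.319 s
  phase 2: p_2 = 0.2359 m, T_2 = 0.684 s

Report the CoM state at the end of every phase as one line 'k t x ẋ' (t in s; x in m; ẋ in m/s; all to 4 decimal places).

1 0.3190 0.1775 0.7215
2 1.0030 0.9912 2.6021

phase 1: p=0.0307, T=0.319, ωT=1.059080, cosh=1.615246, sinh=1.268471; start (x,ẋ)=(-0.007900, 0.547300) → end (x,ẋ)=(0.177458, 0.721467)
phase 2: p=0.2359, T=0.684, ωT=2.270880, cosh=4.895572, sinh=4.792351; start (x,ẋ)=(0.177458, 0.721467) → end (x,ẋ)=(0.991216, 2.602149)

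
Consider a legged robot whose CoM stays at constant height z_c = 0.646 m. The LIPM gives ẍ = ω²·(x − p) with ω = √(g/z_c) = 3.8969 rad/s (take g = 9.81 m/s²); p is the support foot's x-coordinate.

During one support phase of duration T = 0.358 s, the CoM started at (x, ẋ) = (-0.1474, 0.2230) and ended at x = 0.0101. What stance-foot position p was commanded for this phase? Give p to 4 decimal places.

p = -0.1904

ωT = 3.8969·0.358 = 1.395090; cosh(ωT) = 2.141575, sinh(ωT) = 1.893764
x(T) = p + (x₀−p)·cosh(ωT) + (ẋ₀/ω)·sinh(ωT) ⇒ p·(1 − cosh) = x(T) − x₀·cosh − (ẋ₀/ω)·sinh
numerator   = 0.0101 − (-0.1474)·2.141575 − (0.2230/3.8969)·1.893764 = 0.217398
denominator = 1 − 2.141575 = -1.141575
p = 0.217398 / -1.141575 = -0.1904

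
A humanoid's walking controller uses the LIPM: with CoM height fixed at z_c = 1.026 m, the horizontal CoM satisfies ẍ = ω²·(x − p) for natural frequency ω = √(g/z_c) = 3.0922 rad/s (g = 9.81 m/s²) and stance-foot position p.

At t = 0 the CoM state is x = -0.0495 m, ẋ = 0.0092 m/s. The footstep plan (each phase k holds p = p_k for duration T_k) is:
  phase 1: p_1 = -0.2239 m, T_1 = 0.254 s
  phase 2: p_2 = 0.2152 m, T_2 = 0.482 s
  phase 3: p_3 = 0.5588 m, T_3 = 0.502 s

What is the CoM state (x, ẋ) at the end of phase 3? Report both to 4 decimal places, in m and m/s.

x = -0.8221, ẋ = -3.9919

phase 1: p=-0.2239, T=0.254, ωT=0.785419, cosh=1.324627, sinh=0.868698; start (x,ẋ)=(-0.049500, 0.009200) → end (x,ẋ)=(0.009700, 0.480658)
phase 2: p=0.2152, T=0.482, ωT=1.490440, cosh=2.332162, sinh=2.106888; start (x,ẋ)=(0.009700, 0.480658) → end (x,ẋ)=(0.063439, -0.217847)
phase 3: p=0.5588, T=0.502, ωT=1.552284, cosh=2.467005, sinh=2.255241; start (x,ẋ)=(0.063439, -0.217847) → end (x,ẋ)=(-0.822142, -3.991909)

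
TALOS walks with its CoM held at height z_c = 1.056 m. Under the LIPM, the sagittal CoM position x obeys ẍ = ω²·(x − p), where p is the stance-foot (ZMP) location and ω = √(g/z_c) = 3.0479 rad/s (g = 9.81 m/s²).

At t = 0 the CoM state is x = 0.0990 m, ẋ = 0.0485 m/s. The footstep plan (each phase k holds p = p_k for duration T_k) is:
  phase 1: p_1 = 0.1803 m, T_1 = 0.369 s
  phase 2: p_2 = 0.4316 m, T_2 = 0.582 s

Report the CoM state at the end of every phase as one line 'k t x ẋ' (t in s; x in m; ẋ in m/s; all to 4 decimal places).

1 0.3690 0.0638 -0.2587
2 0.9510 -0.9263 -3.9923

phase 1: p=0.1803, T=0.369, ωT=1.124675, cosh=1.701987, sinh=1.377229; start (x,ẋ)=(0.099000, 0.048500) → end (x,ẋ)=(0.063844, -0.258723)
phase 2: p=0.4316, T=0.582, ωT=1.773878, cosh=3.031669, sinh=2.861995; start (x,ẋ)=(0.063844, -0.258723) → end (x,ẋ)=(-0.926258, -3.992328)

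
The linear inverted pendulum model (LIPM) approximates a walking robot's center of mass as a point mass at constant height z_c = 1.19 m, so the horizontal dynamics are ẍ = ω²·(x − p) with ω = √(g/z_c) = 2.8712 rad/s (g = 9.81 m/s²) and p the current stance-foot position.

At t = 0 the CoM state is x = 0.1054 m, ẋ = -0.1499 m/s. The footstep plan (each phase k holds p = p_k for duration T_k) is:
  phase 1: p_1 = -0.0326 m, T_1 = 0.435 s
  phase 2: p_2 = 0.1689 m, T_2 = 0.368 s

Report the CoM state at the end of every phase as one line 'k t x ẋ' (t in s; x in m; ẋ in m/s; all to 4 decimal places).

1 0.4350 0.1442 0.3511
2 0.8030 0.2838 0.4765

phase 1: p=-0.0326, T=0.435, ωT=1.248972, cosh=1.886778, sinh=1.599979; start (x,ẋ)=(0.105400, -0.149900) → end (x,ẋ)=(0.144243, 0.351124)
phase 2: p=0.1689, T=0.368, ωT=1.056602, cosh=1.612107, sinh=1.264472; start (x,ẋ)=(0.144243, 0.351124) → end (x,ẋ)=(0.283786, 0.476533)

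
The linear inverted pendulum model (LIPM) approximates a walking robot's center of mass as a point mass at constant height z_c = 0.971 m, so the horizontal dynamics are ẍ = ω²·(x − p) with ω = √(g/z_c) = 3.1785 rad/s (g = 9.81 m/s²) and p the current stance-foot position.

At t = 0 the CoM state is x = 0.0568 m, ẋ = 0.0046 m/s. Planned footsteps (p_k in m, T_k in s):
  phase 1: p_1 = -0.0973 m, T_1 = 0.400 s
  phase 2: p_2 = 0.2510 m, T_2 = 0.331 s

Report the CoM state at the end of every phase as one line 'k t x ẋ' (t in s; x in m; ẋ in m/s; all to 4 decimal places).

1 0.4000 0.2014 0.8135
2 0.7310 0.4931 1.1087

phase 1: p=-0.0973, T=0.400, ωT=1.271400, cosh=1.923140, sinh=1.642701; start (x,ẋ)=(0.056800, 0.004600) → end (x,ẋ)=(0.201433, 0.813453)
phase 2: p=0.2510, T=0.331, ωT=1.052084, cosh=1.606410, sinh=1.257201; start (x,ẋ)=(0.201433, 0.813453) → end (x,ẋ)=(0.493123, 1.108669)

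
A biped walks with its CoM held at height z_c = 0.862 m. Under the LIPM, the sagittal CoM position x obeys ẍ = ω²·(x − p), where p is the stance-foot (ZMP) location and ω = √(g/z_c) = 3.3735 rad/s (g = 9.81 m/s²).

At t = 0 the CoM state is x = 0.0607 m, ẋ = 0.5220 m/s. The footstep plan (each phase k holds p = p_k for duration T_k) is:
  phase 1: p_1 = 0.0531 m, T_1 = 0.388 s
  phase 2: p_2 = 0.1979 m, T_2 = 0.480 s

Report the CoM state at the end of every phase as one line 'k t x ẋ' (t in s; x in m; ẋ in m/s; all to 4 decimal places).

1 0.3880 0.3337 1.0808
2 0.8680 1.3314 3.9471

phase 1: p=0.0531, T=0.388, ωT=1.308918, cosh=1.986139, sinh=1.716027; start (x,ẋ)=(0.060700, 0.522000) → end (x,ẋ)=(0.333725, 1.080761)
phase 2: p=0.1979, T=0.480, ωT=1.619280, cosh=2.623747, sinh=2.425706; start (x,ẋ)=(0.333725, 1.080761) → end (x,ẋ)=(1.331388, 3.947115)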